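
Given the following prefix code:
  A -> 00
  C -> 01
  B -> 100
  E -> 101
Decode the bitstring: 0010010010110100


Decoding step by step:
Bits 00 -> A
Bits 100 -> B
Bits 100 -> B
Bits 101 -> E
Bits 101 -> E
Bits 00 -> A


Decoded message: ABBEEA


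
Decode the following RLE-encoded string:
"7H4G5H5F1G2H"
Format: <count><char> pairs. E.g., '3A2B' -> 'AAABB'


Expanding each <count><char> pair:
  7H -> 'HHHHHHH'
  4G -> 'GGGG'
  5H -> 'HHHHH'
  5F -> 'FFFFF'
  1G -> 'G'
  2H -> 'HH'

Decoded = HHHHHHHGGGGHHHHHFFFFFGHH


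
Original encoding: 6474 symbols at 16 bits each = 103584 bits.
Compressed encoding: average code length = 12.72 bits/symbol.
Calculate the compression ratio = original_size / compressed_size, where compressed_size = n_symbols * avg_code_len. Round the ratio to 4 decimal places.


original_size = n_symbols * orig_bits = 6474 * 16 = 103584 bits
compressed_size = n_symbols * avg_code_len = 6474 * 12.72 = 82349.28 bits
ratio = original_size / compressed_size = 103584 / 82349.28 = 1.2579

Compression ratio = 1.2579


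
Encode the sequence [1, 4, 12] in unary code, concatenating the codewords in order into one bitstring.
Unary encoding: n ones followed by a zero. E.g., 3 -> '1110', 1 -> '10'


Encode each number as n ones followed by a terminating 0:
  1 -> 10 (2 bits)
  4 -> 11110 (5 bits)
  12 -> 1111111111110 (13 bits)
Total length = 2 + 5 + 13 = 20 bits.

Unary([1, 4, 12]) = 10111101111111111110 (20 bits)


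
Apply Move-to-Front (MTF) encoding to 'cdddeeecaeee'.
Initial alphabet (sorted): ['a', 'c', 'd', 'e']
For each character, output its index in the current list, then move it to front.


MTF encoding:
'c': index 1 in ['a', 'c', 'd', 'e'] -> ['c', 'a', 'd', 'e']
'd': index 2 in ['c', 'a', 'd', 'e'] -> ['d', 'c', 'a', 'e']
'd': index 0 in ['d', 'c', 'a', 'e'] -> ['d', 'c', 'a', 'e']
'd': index 0 in ['d', 'c', 'a', 'e'] -> ['d', 'c', 'a', 'e']
'e': index 3 in ['d', 'c', 'a', 'e'] -> ['e', 'd', 'c', 'a']
'e': index 0 in ['e', 'd', 'c', 'a'] -> ['e', 'd', 'c', 'a']
'e': index 0 in ['e', 'd', 'c', 'a'] -> ['e', 'd', 'c', 'a']
'c': index 2 in ['e', 'd', 'c', 'a'] -> ['c', 'e', 'd', 'a']
'a': index 3 in ['c', 'e', 'd', 'a'] -> ['a', 'c', 'e', 'd']
'e': index 2 in ['a', 'c', 'e', 'd'] -> ['e', 'a', 'c', 'd']
'e': index 0 in ['e', 'a', 'c', 'd'] -> ['e', 'a', 'c', 'd']
'e': index 0 in ['e', 'a', 'c', 'd'] -> ['e', 'a', 'c', 'd']


Output: [1, 2, 0, 0, 3, 0, 0, 2, 3, 2, 0, 0]


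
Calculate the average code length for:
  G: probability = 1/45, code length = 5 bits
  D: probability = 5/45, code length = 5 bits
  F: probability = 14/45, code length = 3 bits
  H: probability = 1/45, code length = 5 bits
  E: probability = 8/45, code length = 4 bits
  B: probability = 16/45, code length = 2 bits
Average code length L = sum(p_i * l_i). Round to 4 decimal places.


Weighted contributions p_i * l_i:
  G: (1/45) * 5 = 5/45
  D: (5/45) * 5 = 25/45
  F: (14/45) * 3 = 42/45
  H: (1/45) * 5 = 5/45
  E: (8/45) * 4 = 32/45
  B: (16/45) * 2 = 32/45
Sum = (5 + 25 + 42 + 5 + 32 + 32)/45 = 141/45

L = 141/45 = 3.1333 bits/symbol


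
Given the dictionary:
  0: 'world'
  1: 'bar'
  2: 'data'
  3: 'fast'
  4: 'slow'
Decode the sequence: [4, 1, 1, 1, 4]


Look up each index in the dictionary:
  4 -> 'slow'
  1 -> 'bar'
  1 -> 'bar'
  1 -> 'bar'
  4 -> 'slow'

Decoded: "slow bar bar bar slow"


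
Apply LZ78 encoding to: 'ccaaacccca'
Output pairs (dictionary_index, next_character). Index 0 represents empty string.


LZ78 encoding steps:
Dictionary: {0: ''}
Step 1: w='' (idx 0), next='c' -> output (0, 'c'), add 'c' as idx 1
Step 2: w='c' (idx 1), next='a' -> output (1, 'a'), add 'ca' as idx 2
Step 3: w='' (idx 0), next='a' -> output (0, 'a'), add 'a' as idx 3
Step 4: w='a' (idx 3), next='c' -> output (3, 'c'), add 'ac' as idx 4
Step 5: w='c' (idx 1), next='c' -> output (1, 'c'), add 'cc' as idx 5
Step 6: w='ca' (idx 2), end of input -> output (2, '')


Encoded: [(0, 'c'), (1, 'a'), (0, 'a'), (3, 'c'), (1, 'c'), (2, '')]


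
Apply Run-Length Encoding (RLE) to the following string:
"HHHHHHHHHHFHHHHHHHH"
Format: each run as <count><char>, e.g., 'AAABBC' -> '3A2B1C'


Scanning runs left to right:
  i=0: run of 'H' x 10 -> '10H'
  i=10: run of 'F' x 1 -> '1F'
  i=11: run of 'H' x 8 -> '8H'

RLE = 10H1F8H


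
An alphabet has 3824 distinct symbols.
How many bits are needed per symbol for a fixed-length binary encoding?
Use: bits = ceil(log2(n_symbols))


log2(3824) = 11.9009
Bracket: 2^11 = 2048 < 3824 <= 2^12 = 4096
So ceil(log2(3824)) = 12

bits = ceil(log2(3824)) = ceil(11.9009) = 12 bits


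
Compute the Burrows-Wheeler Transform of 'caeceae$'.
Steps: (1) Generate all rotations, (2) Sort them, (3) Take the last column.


Rotations (sorted):
  0: $caeceae -> last char: e
  1: ae$caece -> last char: e
  2: aeceae$c -> last char: c
  3: caeceae$ -> last char: $
  4: ceae$cae -> last char: e
  5: e$caecea -> last char: a
  6: eae$caec -> last char: c
  7: eceae$ca -> last char: a


BWT = eec$eaca


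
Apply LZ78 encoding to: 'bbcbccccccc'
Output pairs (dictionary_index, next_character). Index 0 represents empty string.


LZ78 encoding steps:
Dictionary: {0: ''}
Step 1: w='' (idx 0), next='b' -> output (0, 'b'), add 'b' as idx 1
Step 2: w='b' (idx 1), next='c' -> output (1, 'c'), add 'bc' as idx 2
Step 3: w='bc' (idx 2), next='c' -> output (2, 'c'), add 'bcc' as idx 3
Step 4: w='' (idx 0), next='c' -> output (0, 'c'), add 'c' as idx 4
Step 5: w='c' (idx 4), next='c' -> output (4, 'c'), add 'cc' as idx 5
Step 6: w='cc' (idx 5), end of input -> output (5, '')


Encoded: [(0, 'b'), (1, 'c'), (2, 'c'), (0, 'c'), (4, 'c'), (5, '')]


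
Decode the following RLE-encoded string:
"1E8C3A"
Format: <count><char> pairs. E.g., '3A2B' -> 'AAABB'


Expanding each <count><char> pair:
  1E -> 'E'
  8C -> 'CCCCCCCC'
  3A -> 'AAA'

Decoded = ECCCCCCCCAAA


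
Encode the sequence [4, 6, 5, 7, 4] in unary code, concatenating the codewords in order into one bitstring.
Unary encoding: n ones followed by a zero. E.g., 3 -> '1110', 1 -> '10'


Encode each number as n ones followed by a terminating 0:
  4 -> 11110 (5 bits)
  6 -> 1111110 (7 bits)
  5 -> 111110 (6 bits)
  7 -> 11111110 (8 bits)
  4 -> 11110 (5 bits)
Total length = 5 + 7 + 6 + 8 + 5 = 31 bits.

Unary([4, 6, 5, 7, 4]) = 1111011111101111101111111011110 (31 bits)


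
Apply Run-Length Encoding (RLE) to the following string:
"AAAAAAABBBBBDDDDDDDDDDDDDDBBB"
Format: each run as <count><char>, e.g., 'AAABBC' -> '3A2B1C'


Scanning runs left to right:
  i=0: run of 'A' x 7 -> '7A'
  i=7: run of 'B' x 5 -> '5B'
  i=12: run of 'D' x 14 -> '14D'
  i=26: run of 'B' x 3 -> '3B'

RLE = 7A5B14D3B


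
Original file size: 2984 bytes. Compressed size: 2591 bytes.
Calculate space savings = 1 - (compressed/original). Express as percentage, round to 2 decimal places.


ratio = compressed/original = 2591/2984 = 0.868298
savings = 1 - ratio = 1 - 0.868298 = 0.131702
as a percentage: 0.131702 * 100 = 13.17%

Space savings = 1 - 2591/2984 = 13.17%


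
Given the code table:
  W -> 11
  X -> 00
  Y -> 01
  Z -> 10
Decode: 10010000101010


Decoding:
10 -> Z
01 -> Y
00 -> X
00 -> X
10 -> Z
10 -> Z
10 -> Z


Result: ZYXXZZZ


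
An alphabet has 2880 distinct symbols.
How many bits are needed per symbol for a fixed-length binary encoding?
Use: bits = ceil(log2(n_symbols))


log2(2880) = 11.4919
Bracket: 2^11 = 2048 < 2880 <= 2^12 = 4096
So ceil(log2(2880)) = 12

bits = ceil(log2(2880)) = ceil(11.4919) = 12 bits


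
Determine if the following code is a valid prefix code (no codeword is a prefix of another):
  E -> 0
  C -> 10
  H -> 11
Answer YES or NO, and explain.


Checking each pair (does one codeword prefix another?):
  E='0' vs C='10': no prefix
  E='0' vs H='11': no prefix
  C='10' vs E='0': no prefix
  C='10' vs H='11': no prefix
  H='11' vs E='0': no prefix
  H='11' vs C='10': no prefix
No violation found over all pairs.

YES -- this is a valid prefix code. No codeword is a prefix of any other codeword.


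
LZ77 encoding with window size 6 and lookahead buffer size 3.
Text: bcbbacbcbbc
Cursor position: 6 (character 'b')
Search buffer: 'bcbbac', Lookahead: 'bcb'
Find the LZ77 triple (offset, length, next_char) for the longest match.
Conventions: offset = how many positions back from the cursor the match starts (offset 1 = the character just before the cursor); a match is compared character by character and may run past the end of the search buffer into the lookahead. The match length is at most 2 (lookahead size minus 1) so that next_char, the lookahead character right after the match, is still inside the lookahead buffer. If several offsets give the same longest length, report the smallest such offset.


Try each offset into the search buffer:
  offset=1 (pos 5, char 'c'): match length 0
  offset=2 (pos 4, char 'a'): match length 0
  offset=3 (pos 3, char 'b'): match length 1
  offset=4 (pos 2, char 'b'): match length 1
  offset=5 (pos 1, char 'c'): match length 0
  offset=6 (pos 0, char 'b'): match length 2
Longest match has length 2 at offset 6.
next_char = character at position 6 + 2 = 8 -> 'b'

Best match: offset=6, length=2 (matching 'bc' starting at position 0)
LZ77 triple: (6, 2, 'b')


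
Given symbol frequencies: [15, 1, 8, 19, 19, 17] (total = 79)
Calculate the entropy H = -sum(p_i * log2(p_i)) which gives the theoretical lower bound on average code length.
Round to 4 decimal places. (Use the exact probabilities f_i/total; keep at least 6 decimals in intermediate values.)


Per-symbol terms -p_i * log2(p_i) with p_i = f_i/79:
  p = 15/79 = 0.189873: log2(p) = -2.396890, -p*log2(p) = 0.455106
  p = 1/79 = 0.012658: log2(p) = -6.303781, -p*log2(p) = 0.079795
  p = 8/79 = 0.101266: log2(p) = -3.303781, -p*log2(p) = 0.334560
  p = 19/79 = 0.240506: log2(p) = -2.055853, -p*log2(p) = 0.494446
  p = 19/79 = 0.240506: log2(p) = -2.055853, -p*log2(p) = 0.494446
  p = 17/79 = 0.215190: log2(p) = -2.216318, -p*log2(p) = 0.476929
H = 0.455106 + 0.079795 + 0.334560 + 0.494446 + 0.494446 + 0.476929 = 2.335282

H = 2.3353 bits/symbol


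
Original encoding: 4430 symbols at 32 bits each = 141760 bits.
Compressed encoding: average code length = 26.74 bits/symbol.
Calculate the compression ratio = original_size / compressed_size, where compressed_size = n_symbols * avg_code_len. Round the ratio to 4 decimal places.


original_size = n_symbols * orig_bits = 4430 * 32 = 141760 bits
compressed_size = n_symbols * avg_code_len = 4430 * 26.74 = 118458.2 bits
ratio = original_size / compressed_size = 141760 / 118458.2 = 1.1967

Compression ratio = 1.1967


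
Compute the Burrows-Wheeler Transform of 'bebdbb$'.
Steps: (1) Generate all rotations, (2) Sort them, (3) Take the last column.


Rotations (sorted):
  0: $bebdbb -> last char: b
  1: b$bebdb -> last char: b
  2: bb$bebd -> last char: d
  3: bdbb$be -> last char: e
  4: bebdbb$ -> last char: $
  5: dbb$beb -> last char: b
  6: ebdbb$b -> last char: b


BWT = bbde$bb


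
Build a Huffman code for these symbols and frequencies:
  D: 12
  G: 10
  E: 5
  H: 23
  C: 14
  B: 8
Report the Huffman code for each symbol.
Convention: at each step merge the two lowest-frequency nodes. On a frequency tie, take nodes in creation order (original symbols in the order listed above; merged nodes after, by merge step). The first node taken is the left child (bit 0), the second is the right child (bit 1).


Huffman tree construction:
Step 1: Merge E(5) + B(8) = 13
Step 2: Merge G(10) + D(12) = 22
Step 3: Merge (E+B)(13) + C(14) = 27
Step 4: Merge (G+D)(22) + H(23) = 45
Step 5: Merge ((E+B)+C)(27) + ((G+D)+H)(45) = 72
Read each symbol's code off the tree from the root (left child = 0, right child = 1).

Codes:
  D: 101 (length 3)
  G: 100 (length 3)
  E: 000 (length 3)
  H: 11 (length 2)
  C: 01 (length 2)
  B: 001 (length 3)
Average code length: 179/72 = 2.4861 bits/symbol


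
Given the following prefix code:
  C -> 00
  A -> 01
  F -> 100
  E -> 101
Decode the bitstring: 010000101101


Decoding step by step:
Bits 01 -> A
Bits 00 -> C
Bits 00 -> C
Bits 101 -> E
Bits 101 -> E


Decoded message: ACCEE


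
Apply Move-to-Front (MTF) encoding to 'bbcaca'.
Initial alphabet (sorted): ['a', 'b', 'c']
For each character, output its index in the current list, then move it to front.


MTF encoding:
'b': index 1 in ['a', 'b', 'c'] -> ['b', 'a', 'c']
'b': index 0 in ['b', 'a', 'c'] -> ['b', 'a', 'c']
'c': index 2 in ['b', 'a', 'c'] -> ['c', 'b', 'a']
'a': index 2 in ['c', 'b', 'a'] -> ['a', 'c', 'b']
'c': index 1 in ['a', 'c', 'b'] -> ['c', 'a', 'b']
'a': index 1 in ['c', 'a', 'b'] -> ['a', 'c', 'b']


Output: [1, 0, 2, 2, 1, 1]


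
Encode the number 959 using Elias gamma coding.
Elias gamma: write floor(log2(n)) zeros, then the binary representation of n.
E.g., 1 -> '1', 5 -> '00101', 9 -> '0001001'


num_bits = floor(log2(959)) + 1 = 10
leading_zeros = num_bits - 1 = 9
binary(959) = 1110111111

Elias gamma(959) = '000000000' + '1110111111' = 0000000001110111111 (19 bits)


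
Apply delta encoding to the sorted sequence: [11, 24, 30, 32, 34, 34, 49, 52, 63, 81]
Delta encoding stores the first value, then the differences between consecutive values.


First value: 11
Deltas:
  24 - 11 = 13
  30 - 24 = 6
  32 - 30 = 2
  34 - 32 = 2
  34 - 34 = 0
  49 - 34 = 15
  52 - 49 = 3
  63 - 52 = 11
  81 - 63 = 18


Delta encoded: [11, 13, 6, 2, 2, 0, 15, 3, 11, 18]


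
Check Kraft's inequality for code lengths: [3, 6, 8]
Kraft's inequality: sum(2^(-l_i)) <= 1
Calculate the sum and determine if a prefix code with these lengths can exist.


Sum = 2^(-3) + 2^(-6) + 2^(-8)
    = 0.125 + 0.015625 + 0.00390625
    = 37/256 = 0.14453125
Since 0.14453125 <= 1, Kraft's inequality IS satisfied.
A prefix code with these lengths CAN exist.

Kraft sum = 0.14453125. Satisfied.


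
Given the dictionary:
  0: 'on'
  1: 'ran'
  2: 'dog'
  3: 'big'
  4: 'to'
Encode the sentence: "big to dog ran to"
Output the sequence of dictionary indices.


Look up each word in the dictionary:
  'big' -> 3
  'to' -> 4
  'dog' -> 2
  'ran' -> 1
  'to' -> 4

Encoded: [3, 4, 2, 1, 4]


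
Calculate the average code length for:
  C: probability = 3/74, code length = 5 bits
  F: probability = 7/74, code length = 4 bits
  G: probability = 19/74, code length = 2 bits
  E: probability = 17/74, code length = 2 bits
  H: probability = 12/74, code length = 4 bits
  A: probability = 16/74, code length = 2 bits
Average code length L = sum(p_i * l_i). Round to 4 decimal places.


Weighted contributions p_i * l_i:
  C: (3/74) * 5 = 15/74
  F: (7/74) * 4 = 28/74
  G: (19/74) * 2 = 38/74
  E: (17/74) * 2 = 34/74
  H: (12/74) * 4 = 48/74
  A: (16/74) * 2 = 32/74
Sum = (15 + 28 + 38 + 34 + 48 + 32)/74 = 195/74

L = 195/74 = 2.6351 bits/symbol


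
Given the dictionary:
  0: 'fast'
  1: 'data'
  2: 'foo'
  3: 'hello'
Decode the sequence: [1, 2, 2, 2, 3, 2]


Look up each index in the dictionary:
  1 -> 'data'
  2 -> 'foo'
  2 -> 'foo'
  2 -> 'foo'
  3 -> 'hello'
  2 -> 'foo'

Decoded: "data foo foo foo hello foo"


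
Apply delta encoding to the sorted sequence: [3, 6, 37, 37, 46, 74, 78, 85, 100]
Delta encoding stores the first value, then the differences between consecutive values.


First value: 3
Deltas:
  6 - 3 = 3
  37 - 6 = 31
  37 - 37 = 0
  46 - 37 = 9
  74 - 46 = 28
  78 - 74 = 4
  85 - 78 = 7
  100 - 85 = 15


Delta encoded: [3, 3, 31, 0, 9, 28, 4, 7, 15]


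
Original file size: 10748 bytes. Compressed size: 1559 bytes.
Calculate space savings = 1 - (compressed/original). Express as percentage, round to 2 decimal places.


ratio = compressed/original = 1559/10748 = 0.14505
savings = 1 - ratio = 1 - 0.14505 = 0.85495
as a percentage: 0.85495 * 100 = 85.49%

Space savings = 1 - 1559/10748 = 85.49%


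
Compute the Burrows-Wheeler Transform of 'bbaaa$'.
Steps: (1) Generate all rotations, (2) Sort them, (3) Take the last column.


Rotations (sorted):
  0: $bbaaa -> last char: a
  1: a$bbaa -> last char: a
  2: aa$bba -> last char: a
  3: aaa$bb -> last char: b
  4: baaa$b -> last char: b
  5: bbaaa$ -> last char: $


BWT = aaabb$


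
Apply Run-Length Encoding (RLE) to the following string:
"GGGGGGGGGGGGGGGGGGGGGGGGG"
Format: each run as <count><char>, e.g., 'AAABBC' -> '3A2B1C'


Scanning runs left to right:
  i=0: run of 'G' x 25 -> '25G'

RLE = 25G


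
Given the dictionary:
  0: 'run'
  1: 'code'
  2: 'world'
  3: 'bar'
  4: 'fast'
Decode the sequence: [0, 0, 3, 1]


Look up each index in the dictionary:
  0 -> 'run'
  0 -> 'run'
  3 -> 'bar'
  1 -> 'code'

Decoded: "run run bar code"


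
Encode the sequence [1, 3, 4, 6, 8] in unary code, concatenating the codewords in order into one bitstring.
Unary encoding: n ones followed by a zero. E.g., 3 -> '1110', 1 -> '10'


Encode each number as n ones followed by a terminating 0:
  1 -> 10 (2 bits)
  3 -> 1110 (4 bits)
  4 -> 11110 (5 bits)
  6 -> 1111110 (7 bits)
  8 -> 111111110 (9 bits)
Total length = 2 + 4 + 5 + 7 + 9 = 27 bits.

Unary([1, 3, 4, 6, 8]) = 101110111101111110111111110 (27 bits)


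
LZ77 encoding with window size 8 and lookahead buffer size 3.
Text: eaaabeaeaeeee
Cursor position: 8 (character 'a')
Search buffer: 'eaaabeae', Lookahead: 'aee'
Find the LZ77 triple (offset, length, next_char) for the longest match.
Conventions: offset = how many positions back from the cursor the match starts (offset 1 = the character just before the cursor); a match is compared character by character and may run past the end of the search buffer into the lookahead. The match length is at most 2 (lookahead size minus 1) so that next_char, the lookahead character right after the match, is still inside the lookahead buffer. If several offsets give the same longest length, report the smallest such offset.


Try each offset into the search buffer:
  offset=1 (pos 7, char 'e'): match length 0
  offset=2 (pos 6, char 'a'): match length 2
  offset=3 (pos 5, char 'e'): match length 0
  offset=4 (pos 4, char 'b'): match length 0
  offset=5 (pos 3, char 'a'): match length 1
  offset=6 (pos 2, char 'a'): match length 1
  offset=7 (pos 1, char 'a'): match length 1
  offset=8 (pos 0, char 'e'): match length 0
Longest match has length 2 at offset 2.
next_char = character at position 8 + 2 = 10 -> 'e'

Best match: offset=2, length=2 (matching 'ae' starting at position 6)
LZ77 triple: (2, 2, 'e')


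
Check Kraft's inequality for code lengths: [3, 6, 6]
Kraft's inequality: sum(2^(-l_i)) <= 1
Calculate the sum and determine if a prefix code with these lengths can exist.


Sum = 2^(-3) + 2^(-6) + 2^(-6)
    = 0.125 + 0.015625 + 0.015625
    = 10/64 = 0.15625
Since 0.15625 <= 1, Kraft's inequality IS satisfied.
A prefix code with these lengths CAN exist.

Kraft sum = 0.15625. Satisfied.


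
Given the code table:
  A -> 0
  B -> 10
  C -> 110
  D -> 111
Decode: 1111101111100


Decoding:
111 -> D
110 -> C
111 -> D
110 -> C
0 -> A


Result: DCDCA


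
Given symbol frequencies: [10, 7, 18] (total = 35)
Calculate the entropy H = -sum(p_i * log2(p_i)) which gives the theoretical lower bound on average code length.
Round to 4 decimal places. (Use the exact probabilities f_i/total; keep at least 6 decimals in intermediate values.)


Per-symbol terms -p_i * log2(p_i) with p_i = f_i/35:
  p = 10/35 = 0.285714: log2(p) = -1.807355, -p*log2(p) = 0.516387
  p = 7/35 = 0.200000: log2(p) = -2.321928, -p*log2(p) = 0.464386
  p = 18/35 = 0.514286: log2(p) = -0.959358, -p*log2(p) = 0.493384
H = 0.516387 + 0.464386 + 0.493384 = 1.474157

H = 1.4742 bits/symbol


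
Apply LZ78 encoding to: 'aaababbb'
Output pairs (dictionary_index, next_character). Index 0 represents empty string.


LZ78 encoding steps:
Dictionary: {0: ''}
Step 1: w='' (idx 0), next='a' -> output (0, 'a'), add 'a' as idx 1
Step 2: w='a' (idx 1), next='a' -> output (1, 'a'), add 'aa' as idx 2
Step 3: w='' (idx 0), next='b' -> output (0, 'b'), add 'b' as idx 3
Step 4: w='a' (idx 1), next='b' -> output (1, 'b'), add 'ab' as idx 4
Step 5: w='b' (idx 3), next='b' -> output (3, 'b'), add 'bb' as idx 5


Encoded: [(0, 'a'), (1, 'a'), (0, 'b'), (1, 'b'), (3, 'b')]


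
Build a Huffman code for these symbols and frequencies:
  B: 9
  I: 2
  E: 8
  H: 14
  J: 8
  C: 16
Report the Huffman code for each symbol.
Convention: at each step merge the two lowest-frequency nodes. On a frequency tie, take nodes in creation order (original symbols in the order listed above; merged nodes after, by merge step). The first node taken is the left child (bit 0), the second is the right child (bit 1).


Huffman tree construction:
Step 1: Merge I(2) + E(8) = 10
Step 2: Merge J(8) + B(9) = 17
Step 3: Merge (I+E)(10) + H(14) = 24
Step 4: Merge C(16) + (J+B)(17) = 33
Step 5: Merge ((I+E)+H)(24) + (C+(J+B))(33) = 57
Read each symbol's code off the tree from the root (left child = 0, right child = 1).

Codes:
  B: 111 (length 3)
  I: 000 (length 3)
  E: 001 (length 3)
  H: 01 (length 2)
  J: 110 (length 3)
  C: 10 (length 2)
Average code length: 141/57 = 2.4737 bits/symbol


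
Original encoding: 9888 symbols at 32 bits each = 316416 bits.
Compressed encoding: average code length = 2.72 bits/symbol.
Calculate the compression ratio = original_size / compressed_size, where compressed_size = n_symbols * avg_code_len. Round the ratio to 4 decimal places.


original_size = n_symbols * orig_bits = 9888 * 32 = 316416 bits
compressed_size = n_symbols * avg_code_len = 9888 * 2.72 = 26895.36 bits
ratio = original_size / compressed_size = 316416 / 26895.36 = 11.7647

Compression ratio = 11.7647


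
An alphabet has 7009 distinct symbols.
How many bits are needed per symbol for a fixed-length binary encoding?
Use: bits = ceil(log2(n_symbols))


log2(7009) = 12.775
Bracket: 2^12 = 4096 < 7009 <= 2^13 = 8192
So ceil(log2(7009)) = 13

bits = ceil(log2(7009)) = ceil(12.775) = 13 bits


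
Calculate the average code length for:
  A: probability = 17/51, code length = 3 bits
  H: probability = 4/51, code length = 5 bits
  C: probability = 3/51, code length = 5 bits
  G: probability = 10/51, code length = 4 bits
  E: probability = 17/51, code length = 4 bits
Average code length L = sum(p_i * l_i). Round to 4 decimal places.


Weighted contributions p_i * l_i:
  A: (17/51) * 3 = 51/51
  H: (4/51) * 5 = 20/51
  C: (3/51) * 5 = 15/51
  G: (10/51) * 4 = 40/51
  E: (17/51) * 4 = 68/51
Sum = (51 + 20 + 15 + 40 + 68)/51 = 194/51

L = 194/51 = 3.8039 bits/symbol


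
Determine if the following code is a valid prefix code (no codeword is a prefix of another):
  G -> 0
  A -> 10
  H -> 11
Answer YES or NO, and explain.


Checking each pair (does one codeword prefix another?):
  G='0' vs A='10': no prefix
  G='0' vs H='11': no prefix
  A='10' vs G='0': no prefix
  A='10' vs H='11': no prefix
  H='11' vs G='0': no prefix
  H='11' vs A='10': no prefix
No violation found over all pairs.

YES -- this is a valid prefix code. No codeword is a prefix of any other codeword.


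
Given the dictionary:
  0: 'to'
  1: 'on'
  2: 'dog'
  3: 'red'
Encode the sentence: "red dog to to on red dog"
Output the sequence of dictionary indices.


Look up each word in the dictionary:
  'red' -> 3
  'dog' -> 2
  'to' -> 0
  'to' -> 0
  'on' -> 1
  'red' -> 3
  'dog' -> 2

Encoded: [3, 2, 0, 0, 1, 3, 2]


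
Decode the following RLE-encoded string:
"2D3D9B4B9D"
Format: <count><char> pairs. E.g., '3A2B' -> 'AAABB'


Expanding each <count><char> pair:
  2D -> 'DD'
  3D -> 'DDD'
  9B -> 'BBBBBBBBB'
  4B -> 'BBBB'
  9D -> 'DDDDDDDDD'

Decoded = DDDDDBBBBBBBBBBBBBDDDDDDDDD


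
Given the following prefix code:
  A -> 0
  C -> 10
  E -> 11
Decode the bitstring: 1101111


Decoding step by step:
Bits 11 -> E
Bits 0 -> A
Bits 11 -> E
Bits 11 -> E


Decoded message: EAEE


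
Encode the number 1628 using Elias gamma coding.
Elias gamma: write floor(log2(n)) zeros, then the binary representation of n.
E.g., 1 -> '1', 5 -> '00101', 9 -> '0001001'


num_bits = floor(log2(1628)) + 1 = 11
leading_zeros = num_bits - 1 = 10
binary(1628) = 11001011100

Elias gamma(1628) = '0000000000' + '11001011100' = 000000000011001011100 (21 bits)


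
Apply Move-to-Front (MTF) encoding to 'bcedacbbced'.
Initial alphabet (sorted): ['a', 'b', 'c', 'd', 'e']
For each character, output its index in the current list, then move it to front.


MTF encoding:
'b': index 1 in ['a', 'b', 'c', 'd', 'e'] -> ['b', 'a', 'c', 'd', 'e']
'c': index 2 in ['b', 'a', 'c', 'd', 'e'] -> ['c', 'b', 'a', 'd', 'e']
'e': index 4 in ['c', 'b', 'a', 'd', 'e'] -> ['e', 'c', 'b', 'a', 'd']
'd': index 4 in ['e', 'c', 'b', 'a', 'd'] -> ['d', 'e', 'c', 'b', 'a']
'a': index 4 in ['d', 'e', 'c', 'b', 'a'] -> ['a', 'd', 'e', 'c', 'b']
'c': index 3 in ['a', 'd', 'e', 'c', 'b'] -> ['c', 'a', 'd', 'e', 'b']
'b': index 4 in ['c', 'a', 'd', 'e', 'b'] -> ['b', 'c', 'a', 'd', 'e']
'b': index 0 in ['b', 'c', 'a', 'd', 'e'] -> ['b', 'c', 'a', 'd', 'e']
'c': index 1 in ['b', 'c', 'a', 'd', 'e'] -> ['c', 'b', 'a', 'd', 'e']
'e': index 4 in ['c', 'b', 'a', 'd', 'e'] -> ['e', 'c', 'b', 'a', 'd']
'd': index 4 in ['e', 'c', 'b', 'a', 'd'] -> ['d', 'e', 'c', 'b', 'a']


Output: [1, 2, 4, 4, 4, 3, 4, 0, 1, 4, 4]


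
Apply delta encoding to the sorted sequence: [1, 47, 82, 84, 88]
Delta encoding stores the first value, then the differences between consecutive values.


First value: 1
Deltas:
  47 - 1 = 46
  82 - 47 = 35
  84 - 82 = 2
  88 - 84 = 4


Delta encoded: [1, 46, 35, 2, 4]


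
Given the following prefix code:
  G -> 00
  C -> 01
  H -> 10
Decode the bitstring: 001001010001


Decoding step by step:
Bits 00 -> G
Bits 10 -> H
Bits 01 -> C
Bits 01 -> C
Bits 00 -> G
Bits 01 -> C


Decoded message: GHCCGC


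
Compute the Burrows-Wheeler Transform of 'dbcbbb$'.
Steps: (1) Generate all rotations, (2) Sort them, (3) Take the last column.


Rotations (sorted):
  0: $dbcbbb -> last char: b
  1: b$dbcbb -> last char: b
  2: bb$dbcb -> last char: b
  3: bbb$dbc -> last char: c
  4: bcbbb$d -> last char: d
  5: cbbb$db -> last char: b
  6: dbcbbb$ -> last char: $


BWT = bbbcdb$


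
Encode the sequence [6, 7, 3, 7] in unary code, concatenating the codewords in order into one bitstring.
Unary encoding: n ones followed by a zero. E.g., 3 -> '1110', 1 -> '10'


Encode each number as n ones followed by a terminating 0:
  6 -> 1111110 (7 bits)
  7 -> 11111110 (8 bits)
  3 -> 1110 (4 bits)
  7 -> 11111110 (8 bits)
Total length = 7 + 8 + 4 + 8 = 27 bits.

Unary([6, 7, 3, 7]) = 111111011111110111011111110 (27 bits)


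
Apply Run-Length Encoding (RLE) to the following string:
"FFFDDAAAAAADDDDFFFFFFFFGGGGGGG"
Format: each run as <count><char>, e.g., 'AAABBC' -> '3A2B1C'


Scanning runs left to right:
  i=0: run of 'F' x 3 -> '3F'
  i=3: run of 'D' x 2 -> '2D'
  i=5: run of 'A' x 6 -> '6A'
  i=11: run of 'D' x 4 -> '4D'
  i=15: run of 'F' x 8 -> '8F'
  i=23: run of 'G' x 7 -> '7G'

RLE = 3F2D6A4D8F7G


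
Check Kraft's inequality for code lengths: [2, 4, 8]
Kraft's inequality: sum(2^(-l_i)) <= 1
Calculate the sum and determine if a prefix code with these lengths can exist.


Sum = 2^(-2) + 2^(-4) + 2^(-8)
    = 0.25 + 0.0625 + 0.00390625
    = 81/256 = 0.31640625
Since 0.31640625 <= 1, Kraft's inequality IS satisfied.
A prefix code with these lengths CAN exist.

Kraft sum = 0.31640625. Satisfied.


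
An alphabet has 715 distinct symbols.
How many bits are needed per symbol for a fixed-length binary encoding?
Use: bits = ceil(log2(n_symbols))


log2(715) = 9.4818
Bracket: 2^9 = 512 < 715 <= 2^10 = 1024
So ceil(log2(715)) = 10

bits = ceil(log2(715)) = ceil(9.4818) = 10 bits


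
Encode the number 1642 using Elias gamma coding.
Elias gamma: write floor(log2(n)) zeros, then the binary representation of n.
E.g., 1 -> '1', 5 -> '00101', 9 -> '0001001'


num_bits = floor(log2(1642)) + 1 = 11
leading_zeros = num_bits - 1 = 10
binary(1642) = 11001101010

Elias gamma(1642) = '0000000000' + '11001101010' = 000000000011001101010 (21 bits)


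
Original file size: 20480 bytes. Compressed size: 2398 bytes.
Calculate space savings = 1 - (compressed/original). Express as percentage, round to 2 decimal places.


ratio = compressed/original = 2398/20480 = 0.11709
savings = 1 - ratio = 1 - 0.11709 = 0.88291
as a percentage: 0.88291 * 100 = 88.29%

Space savings = 1 - 2398/20480 = 88.29%


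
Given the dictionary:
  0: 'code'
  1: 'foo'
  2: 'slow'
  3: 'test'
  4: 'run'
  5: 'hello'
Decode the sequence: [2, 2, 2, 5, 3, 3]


Look up each index in the dictionary:
  2 -> 'slow'
  2 -> 'slow'
  2 -> 'slow'
  5 -> 'hello'
  3 -> 'test'
  3 -> 'test'

Decoded: "slow slow slow hello test test"


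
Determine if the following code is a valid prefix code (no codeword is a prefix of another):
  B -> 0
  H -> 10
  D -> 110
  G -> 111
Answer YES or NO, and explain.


Checking each pair (does one codeword prefix another?):
  B='0' vs H='10': no prefix
  B='0' vs D='110': no prefix
  B='0' vs G='111': no prefix
  H='10' vs B='0': no prefix
  H='10' vs D='110': no prefix
  H='10' vs G='111': no prefix
  D='110' vs B='0': no prefix
  D='110' vs H='10': no prefix
  D='110' vs G='111': no prefix
  G='111' vs B='0': no prefix
  G='111' vs H='10': no prefix
  G='111' vs D='110': no prefix
No violation found over all pairs.

YES -- this is a valid prefix code. No codeword is a prefix of any other codeword.


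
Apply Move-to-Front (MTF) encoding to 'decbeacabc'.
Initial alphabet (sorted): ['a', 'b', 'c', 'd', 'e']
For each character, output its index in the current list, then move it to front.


MTF encoding:
'd': index 3 in ['a', 'b', 'c', 'd', 'e'] -> ['d', 'a', 'b', 'c', 'e']
'e': index 4 in ['d', 'a', 'b', 'c', 'e'] -> ['e', 'd', 'a', 'b', 'c']
'c': index 4 in ['e', 'd', 'a', 'b', 'c'] -> ['c', 'e', 'd', 'a', 'b']
'b': index 4 in ['c', 'e', 'd', 'a', 'b'] -> ['b', 'c', 'e', 'd', 'a']
'e': index 2 in ['b', 'c', 'e', 'd', 'a'] -> ['e', 'b', 'c', 'd', 'a']
'a': index 4 in ['e', 'b', 'c', 'd', 'a'] -> ['a', 'e', 'b', 'c', 'd']
'c': index 3 in ['a', 'e', 'b', 'c', 'd'] -> ['c', 'a', 'e', 'b', 'd']
'a': index 1 in ['c', 'a', 'e', 'b', 'd'] -> ['a', 'c', 'e', 'b', 'd']
'b': index 3 in ['a', 'c', 'e', 'b', 'd'] -> ['b', 'a', 'c', 'e', 'd']
'c': index 2 in ['b', 'a', 'c', 'e', 'd'] -> ['c', 'b', 'a', 'e', 'd']


Output: [3, 4, 4, 4, 2, 4, 3, 1, 3, 2]


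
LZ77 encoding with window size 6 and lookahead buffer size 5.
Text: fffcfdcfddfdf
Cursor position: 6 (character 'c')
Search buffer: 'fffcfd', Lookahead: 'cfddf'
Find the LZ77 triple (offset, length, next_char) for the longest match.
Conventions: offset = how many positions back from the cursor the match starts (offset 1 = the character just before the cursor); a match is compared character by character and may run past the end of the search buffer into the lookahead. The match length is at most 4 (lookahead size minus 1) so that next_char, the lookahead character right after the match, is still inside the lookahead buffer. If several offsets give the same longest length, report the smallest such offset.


Try each offset into the search buffer:
  offset=1 (pos 5, char 'd'): match length 0
  offset=2 (pos 4, char 'f'): match length 0
  offset=3 (pos 3, char 'c'): match length 3
  offset=4 (pos 2, char 'f'): match length 0
  offset=5 (pos 1, char 'f'): match length 0
  offset=6 (pos 0, char 'f'): match length 0
Longest match has length 3 at offset 3.
next_char = character at position 6 + 3 = 9 -> 'd'

Best match: offset=3, length=3 (matching 'cfd' starting at position 3)
LZ77 triple: (3, 3, 'd')


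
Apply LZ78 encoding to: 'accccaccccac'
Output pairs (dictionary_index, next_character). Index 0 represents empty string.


LZ78 encoding steps:
Dictionary: {0: ''}
Step 1: w='' (idx 0), next='a' -> output (0, 'a'), add 'a' as idx 1
Step 2: w='' (idx 0), next='c' -> output (0, 'c'), add 'c' as idx 2
Step 3: w='c' (idx 2), next='c' -> output (2, 'c'), add 'cc' as idx 3
Step 4: w='c' (idx 2), next='a' -> output (2, 'a'), add 'ca' as idx 4
Step 5: w='cc' (idx 3), next='c' -> output (3, 'c'), add 'ccc' as idx 5
Step 6: w='ca' (idx 4), next='c' -> output (4, 'c'), add 'cac' as idx 6


Encoded: [(0, 'a'), (0, 'c'), (2, 'c'), (2, 'a'), (3, 'c'), (4, 'c')]


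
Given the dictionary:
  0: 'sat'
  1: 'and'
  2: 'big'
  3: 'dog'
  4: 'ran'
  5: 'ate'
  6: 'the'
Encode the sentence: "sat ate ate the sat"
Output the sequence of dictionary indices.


Look up each word in the dictionary:
  'sat' -> 0
  'ate' -> 5
  'ate' -> 5
  'the' -> 6
  'sat' -> 0

Encoded: [0, 5, 5, 6, 0]


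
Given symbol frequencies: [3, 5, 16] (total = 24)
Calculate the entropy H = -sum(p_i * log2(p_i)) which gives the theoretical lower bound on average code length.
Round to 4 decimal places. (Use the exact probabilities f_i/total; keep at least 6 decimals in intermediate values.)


Per-symbol terms -p_i * log2(p_i) with p_i = f_i/24:
  p = 3/24 = 0.125000: log2(p) = -3.000000, -p*log2(p) = 0.375000
  p = 5/24 = 0.208333: log2(p) = -2.263034, -p*log2(p) = 0.471466
  p = 16/24 = 0.666667: log2(p) = -0.584963, -p*log2(p) = 0.389975
H = 0.375000 + 0.471466 + 0.389975 = 1.236441

H = 1.2364 bits/symbol


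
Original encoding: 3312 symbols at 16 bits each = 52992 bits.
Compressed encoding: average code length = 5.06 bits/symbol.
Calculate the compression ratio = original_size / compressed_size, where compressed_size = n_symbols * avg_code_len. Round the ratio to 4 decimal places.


original_size = n_symbols * orig_bits = 3312 * 16 = 52992 bits
compressed_size = n_symbols * avg_code_len = 3312 * 5.06 = 16758.72 bits
ratio = original_size / compressed_size = 52992 / 16758.72 = 3.1621

Compression ratio = 3.1621


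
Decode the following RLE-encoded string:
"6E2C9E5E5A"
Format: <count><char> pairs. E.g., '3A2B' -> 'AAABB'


Expanding each <count><char> pair:
  6E -> 'EEEEEE'
  2C -> 'CC'
  9E -> 'EEEEEEEEE'
  5E -> 'EEEEE'
  5A -> 'AAAAA'

Decoded = EEEEEECCEEEEEEEEEEEEEEAAAAA


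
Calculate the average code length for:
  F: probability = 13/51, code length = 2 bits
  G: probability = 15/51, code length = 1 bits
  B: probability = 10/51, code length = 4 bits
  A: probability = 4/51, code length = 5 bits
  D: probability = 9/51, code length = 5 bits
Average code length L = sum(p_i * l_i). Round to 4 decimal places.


Weighted contributions p_i * l_i:
  F: (13/51) * 2 = 26/51
  G: (15/51) * 1 = 15/51
  B: (10/51) * 4 = 40/51
  A: (4/51) * 5 = 20/51
  D: (9/51) * 5 = 45/51
Sum = (26 + 15 + 40 + 20 + 45)/51 = 146/51

L = 146/51 = 2.8627 bits/symbol


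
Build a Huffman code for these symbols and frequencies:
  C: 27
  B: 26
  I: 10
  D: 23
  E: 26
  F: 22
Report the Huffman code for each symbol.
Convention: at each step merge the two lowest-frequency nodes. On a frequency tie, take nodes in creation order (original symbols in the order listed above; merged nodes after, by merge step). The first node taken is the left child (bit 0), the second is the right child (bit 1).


Huffman tree construction:
Step 1: Merge I(10) + F(22) = 32
Step 2: Merge D(23) + B(26) = 49
Step 3: Merge E(26) + C(27) = 53
Step 4: Merge (I+F)(32) + (D+B)(49) = 81
Step 5: Merge (E+C)(53) + ((I+F)+(D+B))(81) = 134
Read each symbol's code off the tree from the root (left child = 0, right child = 1).

Codes:
  C: 01 (length 2)
  B: 111 (length 3)
  I: 100 (length 3)
  D: 110 (length 3)
  E: 00 (length 2)
  F: 101 (length 3)
Average code length: 349/134 = 2.6045 bits/symbol


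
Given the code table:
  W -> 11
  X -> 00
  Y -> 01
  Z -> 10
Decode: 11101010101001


Decoding:
11 -> W
10 -> Z
10 -> Z
10 -> Z
10 -> Z
10 -> Z
01 -> Y


Result: WZZZZZY


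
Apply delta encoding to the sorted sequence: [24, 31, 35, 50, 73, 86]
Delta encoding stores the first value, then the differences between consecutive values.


First value: 24
Deltas:
  31 - 24 = 7
  35 - 31 = 4
  50 - 35 = 15
  73 - 50 = 23
  86 - 73 = 13


Delta encoded: [24, 7, 4, 15, 23, 13]


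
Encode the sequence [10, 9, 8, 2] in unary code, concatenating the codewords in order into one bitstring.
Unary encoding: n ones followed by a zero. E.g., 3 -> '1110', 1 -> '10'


Encode each number as n ones followed by a terminating 0:
  10 -> 11111111110 (11 bits)
  9 -> 1111111110 (10 bits)
  8 -> 111111110 (9 bits)
  2 -> 110 (3 bits)
Total length = 11 + 10 + 9 + 3 = 33 bits.

Unary([10, 9, 8, 2]) = 111111111101111111110111111110110 (33 bits)


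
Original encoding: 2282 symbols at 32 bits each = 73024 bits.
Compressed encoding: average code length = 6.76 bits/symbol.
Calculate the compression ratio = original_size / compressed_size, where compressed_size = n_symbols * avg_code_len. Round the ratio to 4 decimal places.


original_size = n_symbols * orig_bits = 2282 * 32 = 73024 bits
compressed_size = n_symbols * avg_code_len = 2282 * 6.76 = 15426.32 bits
ratio = original_size / compressed_size = 73024 / 15426.32 = 4.7337

Compression ratio = 4.7337


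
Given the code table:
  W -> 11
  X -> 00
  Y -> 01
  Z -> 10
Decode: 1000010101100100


Decoding:
10 -> Z
00 -> X
01 -> Y
01 -> Y
01 -> Y
10 -> Z
01 -> Y
00 -> X


Result: ZXYYYZYX


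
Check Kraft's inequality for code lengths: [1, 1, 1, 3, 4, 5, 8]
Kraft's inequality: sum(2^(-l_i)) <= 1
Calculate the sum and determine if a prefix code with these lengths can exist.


Sum = 2^(-1) + 2^(-1) + 2^(-1) + 2^(-3) + 2^(-4) + 2^(-5) + 2^(-8)
    = 0.5 + 0.5 + 0.5 + 0.125 + 0.0625 + 0.03125 + 0.00390625
    = 441/256 = 1.72265625
Since 1.72265625 > 1, Kraft's inequality is NOT satisfied.
A prefix code with these lengths CANNOT exist.

Kraft sum = 1.72265625. Not satisfied.


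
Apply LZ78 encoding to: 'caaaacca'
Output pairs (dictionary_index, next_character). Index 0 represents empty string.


LZ78 encoding steps:
Dictionary: {0: ''}
Step 1: w='' (idx 0), next='c' -> output (0, 'c'), add 'c' as idx 1
Step 2: w='' (idx 0), next='a' -> output (0, 'a'), add 'a' as idx 2
Step 3: w='a' (idx 2), next='a' -> output (2, 'a'), add 'aa' as idx 3
Step 4: w='a' (idx 2), next='c' -> output (2, 'c'), add 'ac' as idx 4
Step 5: w='c' (idx 1), next='a' -> output (1, 'a'), add 'ca' as idx 5


Encoded: [(0, 'c'), (0, 'a'), (2, 'a'), (2, 'c'), (1, 'a')]


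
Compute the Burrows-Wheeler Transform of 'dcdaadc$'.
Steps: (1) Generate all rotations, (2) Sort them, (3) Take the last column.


Rotations (sorted):
  0: $dcdaadc -> last char: c
  1: aadc$dcd -> last char: d
  2: adc$dcda -> last char: a
  3: c$dcdaad -> last char: d
  4: cdaadc$d -> last char: d
  5: daadc$dc -> last char: c
  6: dc$dcdaa -> last char: a
  7: dcdaadc$ -> last char: $


BWT = cdaddca$


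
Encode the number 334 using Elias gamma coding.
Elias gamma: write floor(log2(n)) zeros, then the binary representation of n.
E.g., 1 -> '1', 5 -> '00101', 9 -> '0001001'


num_bits = floor(log2(334)) + 1 = 9
leading_zeros = num_bits - 1 = 8
binary(334) = 101001110

Elias gamma(334) = '00000000' + '101001110' = 00000000101001110 (17 bits)


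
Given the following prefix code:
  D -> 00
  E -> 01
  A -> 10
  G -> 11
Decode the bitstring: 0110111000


Decoding step by step:
Bits 01 -> E
Bits 10 -> A
Bits 11 -> G
Bits 10 -> A
Bits 00 -> D


Decoded message: EAGAD


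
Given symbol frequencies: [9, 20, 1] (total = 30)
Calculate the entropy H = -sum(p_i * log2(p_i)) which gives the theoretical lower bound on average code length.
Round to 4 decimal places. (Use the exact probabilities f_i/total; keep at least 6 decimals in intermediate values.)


Per-symbol terms -p_i * log2(p_i) with p_i = f_i/30:
  p = 9/30 = 0.300000: log2(p) = -1.736966, -p*log2(p) = 0.521090
  p = 20/30 = 0.666667: log2(p) = -0.584963, -p*log2(p) = 0.389975
  p = 1/30 = 0.033333: log2(p) = -4.906891, -p*log2(p) = 0.163563
H = 0.521090 + 0.389975 + 0.163563 = 1.074628

H = 1.0746 bits/symbol


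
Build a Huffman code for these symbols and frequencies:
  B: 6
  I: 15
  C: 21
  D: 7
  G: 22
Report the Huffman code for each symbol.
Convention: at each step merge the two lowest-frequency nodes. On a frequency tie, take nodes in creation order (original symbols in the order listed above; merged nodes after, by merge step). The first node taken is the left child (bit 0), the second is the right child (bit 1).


Huffman tree construction:
Step 1: Merge B(6) + D(7) = 13
Step 2: Merge (B+D)(13) + I(15) = 28
Step 3: Merge C(21) + G(22) = 43
Step 4: Merge ((B+D)+I)(28) + (C+G)(43) = 71
Read each symbol's code off the tree from the root (left child = 0, right child = 1).

Codes:
  B: 000 (length 3)
  I: 01 (length 2)
  C: 10 (length 2)
  D: 001 (length 3)
  G: 11 (length 2)
Average code length: 155/71 = 2.1831 bits/symbol
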